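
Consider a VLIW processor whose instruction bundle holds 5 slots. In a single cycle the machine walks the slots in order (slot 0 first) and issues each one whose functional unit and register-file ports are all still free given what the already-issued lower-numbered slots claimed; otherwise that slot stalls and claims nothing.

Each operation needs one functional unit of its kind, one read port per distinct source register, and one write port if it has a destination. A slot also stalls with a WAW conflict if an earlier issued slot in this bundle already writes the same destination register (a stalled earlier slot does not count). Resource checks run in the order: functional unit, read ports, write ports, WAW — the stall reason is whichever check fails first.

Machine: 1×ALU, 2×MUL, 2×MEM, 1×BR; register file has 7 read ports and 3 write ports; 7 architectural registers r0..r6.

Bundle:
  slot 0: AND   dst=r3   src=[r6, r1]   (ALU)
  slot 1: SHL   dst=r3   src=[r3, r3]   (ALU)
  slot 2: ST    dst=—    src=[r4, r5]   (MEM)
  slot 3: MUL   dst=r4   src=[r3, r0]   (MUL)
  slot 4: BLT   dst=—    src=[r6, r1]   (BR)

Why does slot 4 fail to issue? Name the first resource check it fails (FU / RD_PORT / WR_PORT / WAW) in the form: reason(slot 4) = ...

  0. ALU→r3 ⇒ go  {0A/2Mu/2Ld/1B | 5r 2w}
  1. ALU→r3 ⇒ no(FU)  {0A/2Mu/2Ld/1B | 5r 2w}
  2. MEM ⇒ go  {0A/2Mu/1Ld/1B | 3r 2w}
  3. MUL→r4 ⇒ go  {0A/1Mu/1Ld/1B | 1r 1w}
  4. BR ⇒ no(RD_PORT)  {0A/1Mu/1Ld/1B | 1r 1w}

reason(slot 4) = RD_PORT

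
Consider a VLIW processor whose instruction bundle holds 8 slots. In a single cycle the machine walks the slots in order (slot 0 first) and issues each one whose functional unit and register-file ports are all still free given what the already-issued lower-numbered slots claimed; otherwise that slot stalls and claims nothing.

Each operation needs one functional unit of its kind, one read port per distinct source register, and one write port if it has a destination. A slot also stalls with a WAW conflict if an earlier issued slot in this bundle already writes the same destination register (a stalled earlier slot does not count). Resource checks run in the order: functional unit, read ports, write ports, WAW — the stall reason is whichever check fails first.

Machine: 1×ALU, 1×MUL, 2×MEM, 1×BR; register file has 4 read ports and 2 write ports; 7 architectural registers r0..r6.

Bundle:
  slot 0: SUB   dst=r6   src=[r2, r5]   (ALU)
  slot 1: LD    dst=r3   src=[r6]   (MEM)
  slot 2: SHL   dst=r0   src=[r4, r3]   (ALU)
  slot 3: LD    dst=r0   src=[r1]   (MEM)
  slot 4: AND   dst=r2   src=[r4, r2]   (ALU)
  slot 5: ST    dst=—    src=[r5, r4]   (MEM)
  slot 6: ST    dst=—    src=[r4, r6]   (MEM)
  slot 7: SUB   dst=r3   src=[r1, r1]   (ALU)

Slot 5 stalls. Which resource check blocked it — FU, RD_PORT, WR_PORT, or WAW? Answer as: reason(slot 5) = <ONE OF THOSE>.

[0] ALU needs rd=2 wr=1: ok; after: ALU=0 MUL=1 MEM=2 BR=1, R=2, W=1
[1] MEM needs rd=1 wr=1: ok; after: ALU=0 MUL=1 MEM=1 BR=1, R=1, W=0
[2] ALU needs rd=2 wr=1: FU; after: ALU=0 MUL=1 MEM=1 BR=1, R=1, W=0
[3] MEM needs rd=1 wr=1: WR_PORT; after: ALU=0 MUL=1 MEM=1 BR=1, R=1, W=0
[4] ALU needs rd=2 wr=1: FU; after: ALU=0 MUL=1 MEM=1 BR=1, R=1, W=0
[5] MEM needs rd=2 wr=0: RD_PORT; after: ALU=0 MUL=1 MEM=1 BR=1, R=1, W=0
[6] MEM needs rd=2 wr=0: RD_PORT; after: ALU=0 MUL=1 MEM=1 BR=1, R=1, W=0
[7] ALU needs rd=1 wr=1: FU; after: ALU=0 MUL=1 MEM=1 BR=1, R=1, W=0

reason(slot 5) = RD_PORT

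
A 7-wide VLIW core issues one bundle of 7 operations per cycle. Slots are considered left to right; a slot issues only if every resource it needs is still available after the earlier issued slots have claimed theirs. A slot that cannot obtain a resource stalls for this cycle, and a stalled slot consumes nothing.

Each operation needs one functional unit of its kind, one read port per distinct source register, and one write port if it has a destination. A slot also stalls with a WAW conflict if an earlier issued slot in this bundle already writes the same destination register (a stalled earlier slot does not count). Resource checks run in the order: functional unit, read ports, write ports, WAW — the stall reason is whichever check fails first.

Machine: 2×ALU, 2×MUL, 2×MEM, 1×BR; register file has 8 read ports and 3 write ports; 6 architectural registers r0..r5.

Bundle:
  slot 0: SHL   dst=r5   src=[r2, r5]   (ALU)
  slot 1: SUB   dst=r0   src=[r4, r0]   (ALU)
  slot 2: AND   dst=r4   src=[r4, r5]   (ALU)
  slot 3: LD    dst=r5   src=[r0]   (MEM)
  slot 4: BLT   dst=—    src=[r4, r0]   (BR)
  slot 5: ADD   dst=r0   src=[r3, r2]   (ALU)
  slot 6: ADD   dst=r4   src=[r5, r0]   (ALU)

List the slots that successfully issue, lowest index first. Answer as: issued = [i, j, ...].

slot 0 (ALU): ISSUE — free A1,Mu2,Ld2,B1 rp6 wp2
slot 1 (ALU): ISSUE — free A0,Mu2,Ld2,B1 rp4 wp1
slot 2 (ALU): stall FU — free A0,Mu2,Ld2,B1 rp4 wp1
slot 3 (MEM): stall WAW — free A0,Mu2,Ld2,B1 rp4 wp1
slot 4 (BR): ISSUE — free A0,Mu2,Ld2,B0 rp2 wp1
slot 5 (ALU): stall FU — free A0,Mu2,Ld2,B0 rp2 wp1
slot 6 (ALU): stall FU — free A0,Mu2,Ld2,B0 rp2 wp1

issued = [0, 1, 4]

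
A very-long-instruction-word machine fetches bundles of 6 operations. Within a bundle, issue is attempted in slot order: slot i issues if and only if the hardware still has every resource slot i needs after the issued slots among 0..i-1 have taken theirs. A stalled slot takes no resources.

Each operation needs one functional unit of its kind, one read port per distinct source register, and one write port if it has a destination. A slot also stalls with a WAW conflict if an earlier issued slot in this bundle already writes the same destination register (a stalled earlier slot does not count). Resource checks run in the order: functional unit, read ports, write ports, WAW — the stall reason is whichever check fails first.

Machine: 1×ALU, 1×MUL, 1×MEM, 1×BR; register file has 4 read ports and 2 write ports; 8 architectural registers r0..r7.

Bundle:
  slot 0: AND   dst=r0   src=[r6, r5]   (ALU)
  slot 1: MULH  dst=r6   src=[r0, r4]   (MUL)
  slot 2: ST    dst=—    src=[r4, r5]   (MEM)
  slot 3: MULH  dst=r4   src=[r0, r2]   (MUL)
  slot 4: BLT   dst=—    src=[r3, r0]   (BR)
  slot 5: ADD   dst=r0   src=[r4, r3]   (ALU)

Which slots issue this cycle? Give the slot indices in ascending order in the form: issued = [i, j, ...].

issued = [0, 1]

slot 0 (ALU): ISSUE — free A0,Mu1,Ld1,B1 rp2 wp1
slot 1 (MUL): ISSUE — free A0,Mu0,Ld1,B1 rp0 wp0
slot 2 (MEM): stall RD_PORT — free A0,Mu0,Ld1,B1 rp0 wp0
slot 3 (MUL): stall FU — free A0,Mu0,Ld1,B1 rp0 wp0
slot 4 (BR): stall RD_PORT — free A0,Mu0,Ld1,B1 rp0 wp0
slot 5 (ALU): stall FU — free A0,Mu0,Ld1,B1 rp0 wp0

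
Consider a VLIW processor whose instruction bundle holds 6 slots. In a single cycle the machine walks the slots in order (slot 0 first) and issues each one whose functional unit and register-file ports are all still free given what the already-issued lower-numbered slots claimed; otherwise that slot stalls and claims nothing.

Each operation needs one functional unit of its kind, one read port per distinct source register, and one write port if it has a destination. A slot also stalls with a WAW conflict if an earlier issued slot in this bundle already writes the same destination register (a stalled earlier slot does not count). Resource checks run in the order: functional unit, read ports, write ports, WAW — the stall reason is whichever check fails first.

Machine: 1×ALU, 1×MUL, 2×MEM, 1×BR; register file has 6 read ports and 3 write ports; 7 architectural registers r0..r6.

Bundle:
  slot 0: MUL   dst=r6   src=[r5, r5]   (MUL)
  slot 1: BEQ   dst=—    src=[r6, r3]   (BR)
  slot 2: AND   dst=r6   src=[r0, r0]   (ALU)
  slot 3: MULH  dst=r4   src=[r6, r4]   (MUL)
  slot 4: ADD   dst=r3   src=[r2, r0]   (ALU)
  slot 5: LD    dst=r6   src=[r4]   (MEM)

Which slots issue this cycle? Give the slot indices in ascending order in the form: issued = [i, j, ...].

issued = [0, 1, 4]

  0. MUL→r6 ⇒ go  {1A/0Mu/2Ld/1B | 5r 2w}
  1. BR ⇒ go  {1A/0Mu/2Ld/0B | 3r 2w}
  2. ALU→r6 ⇒ no(WAW)  {1A/0Mu/2Ld/0B | 3r 2w}
  3. MUL→r4 ⇒ no(FU)  {1A/0Mu/2Ld/0B | 3r 2w}
  4. ALU→r3 ⇒ go  {0A/0Mu/2Ld/0B | 1r 1w}
  5. MEM→r6 ⇒ no(WAW)  {0A/0Mu/2Ld/0B | 1r 1w}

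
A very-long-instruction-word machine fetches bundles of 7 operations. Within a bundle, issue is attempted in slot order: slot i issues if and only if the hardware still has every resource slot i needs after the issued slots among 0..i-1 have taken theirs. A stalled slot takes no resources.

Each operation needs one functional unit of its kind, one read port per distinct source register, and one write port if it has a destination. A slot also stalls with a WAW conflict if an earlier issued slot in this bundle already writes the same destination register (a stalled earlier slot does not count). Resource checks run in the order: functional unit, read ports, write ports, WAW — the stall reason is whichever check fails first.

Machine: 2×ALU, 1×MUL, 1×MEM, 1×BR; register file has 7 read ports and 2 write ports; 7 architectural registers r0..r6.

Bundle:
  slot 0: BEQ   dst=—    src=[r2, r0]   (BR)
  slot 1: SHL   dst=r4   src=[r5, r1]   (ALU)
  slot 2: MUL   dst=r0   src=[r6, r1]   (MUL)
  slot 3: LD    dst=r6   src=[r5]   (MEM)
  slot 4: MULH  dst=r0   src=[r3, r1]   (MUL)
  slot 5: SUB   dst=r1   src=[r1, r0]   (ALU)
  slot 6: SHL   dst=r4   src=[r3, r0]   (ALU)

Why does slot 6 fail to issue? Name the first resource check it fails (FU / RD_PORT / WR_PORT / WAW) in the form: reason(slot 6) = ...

[0] BR needs rd=2 wr=0: ok; after: ALU=2 MUL=1 MEM=1 BR=0, R=5, W=2
[1] ALU needs rd=2 wr=1: ok; after: ALU=1 MUL=1 MEM=1 BR=0, R=3, W=1
[2] MUL needs rd=2 wr=1: ok; after: ALU=1 MUL=0 MEM=1 BR=0, R=1, W=0
[3] MEM needs rd=1 wr=1: WR_PORT; after: ALU=1 MUL=0 MEM=1 BR=0, R=1, W=0
[4] MUL needs rd=2 wr=1: FU; after: ALU=1 MUL=0 MEM=1 BR=0, R=1, W=0
[5] ALU needs rd=2 wr=1: RD_PORT; after: ALU=1 MUL=0 MEM=1 BR=0, R=1, W=0
[6] ALU needs rd=2 wr=1: RD_PORT; after: ALU=1 MUL=0 MEM=1 BR=0, R=1, W=0

reason(slot 6) = RD_PORT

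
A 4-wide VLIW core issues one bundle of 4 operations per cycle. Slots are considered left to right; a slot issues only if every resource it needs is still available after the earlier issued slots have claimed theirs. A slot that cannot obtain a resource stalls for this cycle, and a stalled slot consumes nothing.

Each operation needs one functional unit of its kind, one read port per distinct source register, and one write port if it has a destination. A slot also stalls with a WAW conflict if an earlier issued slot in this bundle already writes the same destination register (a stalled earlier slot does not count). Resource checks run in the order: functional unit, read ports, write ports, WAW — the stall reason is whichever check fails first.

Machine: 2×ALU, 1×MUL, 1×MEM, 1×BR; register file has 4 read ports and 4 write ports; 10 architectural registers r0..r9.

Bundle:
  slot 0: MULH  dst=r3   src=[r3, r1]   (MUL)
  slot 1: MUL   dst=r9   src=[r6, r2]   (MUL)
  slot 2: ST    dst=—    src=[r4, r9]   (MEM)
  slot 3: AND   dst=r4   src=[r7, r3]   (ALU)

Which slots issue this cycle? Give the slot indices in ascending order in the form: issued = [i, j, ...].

issued = [0, 2]

(0) want 1×MUL +2rd +1wr — yes → AL2|MU0|ME1|BR1|rd2|wr3
(1) want 1×MUL +2rd +1wr — FU → AL2|MU0|ME1|BR1|rd2|wr3
(2) want 1×MEM +2rd +0wr — yes → AL2|MU0|ME0|BR1|rd0|wr3
(3) want 1×ALU +2rd +1wr — RD_PORT → AL2|MU0|ME0|BR1|rd0|wr3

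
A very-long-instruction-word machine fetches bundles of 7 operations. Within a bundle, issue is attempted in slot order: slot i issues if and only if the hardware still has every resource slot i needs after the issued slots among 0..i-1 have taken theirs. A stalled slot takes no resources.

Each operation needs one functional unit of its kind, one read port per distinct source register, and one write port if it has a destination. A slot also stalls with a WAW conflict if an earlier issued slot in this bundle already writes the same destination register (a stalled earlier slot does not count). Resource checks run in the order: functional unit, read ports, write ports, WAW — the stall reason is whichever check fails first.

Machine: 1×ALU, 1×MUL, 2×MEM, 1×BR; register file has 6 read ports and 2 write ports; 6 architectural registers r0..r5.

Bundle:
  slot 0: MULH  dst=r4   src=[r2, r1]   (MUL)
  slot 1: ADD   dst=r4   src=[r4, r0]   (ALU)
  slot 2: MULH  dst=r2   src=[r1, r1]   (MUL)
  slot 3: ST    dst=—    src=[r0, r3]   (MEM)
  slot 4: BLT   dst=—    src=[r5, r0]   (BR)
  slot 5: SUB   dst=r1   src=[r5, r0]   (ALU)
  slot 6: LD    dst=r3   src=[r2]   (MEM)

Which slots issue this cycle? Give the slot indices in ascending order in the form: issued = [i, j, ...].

#0 MUL src=r2,r1 dispatched  <A:1 Mu:0 Ld:2 B:1 rd:4 wr:1>
#1 ALU src=r4,r0 held:WAW  <A:1 Mu:0 Ld:2 B:1 rd:4 wr:1>
#2 MUL src=r1,r1 held:FU  <A:1 Mu:0 Ld:2 B:1 rd:4 wr:1>
#3 MEM src=r0,r3 dispatched  <A:1 Mu:0 Ld:1 B:1 rd:2 wr:1>
#4 BR src=r5,r0 dispatched  <A:1 Mu:0 Ld:1 B:0 rd:0 wr:1>
#5 ALU src=r5,r0 held:RD_PORT  <A:1 Mu:0 Ld:1 B:0 rd:0 wr:1>
#6 MEM src=r2 held:RD_PORT  <A:1 Mu:0 Ld:1 B:0 rd:0 wr:1>

issued = [0, 3, 4]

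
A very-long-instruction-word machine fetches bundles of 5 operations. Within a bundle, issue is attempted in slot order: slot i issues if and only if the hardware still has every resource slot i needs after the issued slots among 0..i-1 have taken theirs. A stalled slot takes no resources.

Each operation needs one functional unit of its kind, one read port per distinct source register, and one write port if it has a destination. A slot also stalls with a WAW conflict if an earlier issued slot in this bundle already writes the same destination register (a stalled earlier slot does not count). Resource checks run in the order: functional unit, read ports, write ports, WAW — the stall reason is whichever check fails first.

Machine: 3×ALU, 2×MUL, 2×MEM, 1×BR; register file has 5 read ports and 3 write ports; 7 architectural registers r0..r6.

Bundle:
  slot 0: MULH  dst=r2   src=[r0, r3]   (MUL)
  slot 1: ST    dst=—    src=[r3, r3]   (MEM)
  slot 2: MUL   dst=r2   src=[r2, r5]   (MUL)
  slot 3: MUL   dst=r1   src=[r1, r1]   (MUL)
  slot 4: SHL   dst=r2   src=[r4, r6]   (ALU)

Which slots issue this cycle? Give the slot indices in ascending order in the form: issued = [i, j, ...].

[0] MUL needs rd=2 wr=1: ok; after: ALU=3 MUL=1 MEM=2 BR=1, R=3, W=2
[1] MEM needs rd=1 wr=0: ok; after: ALU=3 MUL=1 MEM=1 BR=1, R=2, W=2
[2] MUL needs rd=2 wr=1: WAW; after: ALU=3 MUL=1 MEM=1 BR=1, R=2, W=2
[3] MUL needs rd=1 wr=1: ok; after: ALU=3 MUL=0 MEM=1 BR=1, R=1, W=1
[4] ALU needs rd=2 wr=1: RD_PORT; after: ALU=3 MUL=0 MEM=1 BR=1, R=1, W=1

issued = [0, 1, 3]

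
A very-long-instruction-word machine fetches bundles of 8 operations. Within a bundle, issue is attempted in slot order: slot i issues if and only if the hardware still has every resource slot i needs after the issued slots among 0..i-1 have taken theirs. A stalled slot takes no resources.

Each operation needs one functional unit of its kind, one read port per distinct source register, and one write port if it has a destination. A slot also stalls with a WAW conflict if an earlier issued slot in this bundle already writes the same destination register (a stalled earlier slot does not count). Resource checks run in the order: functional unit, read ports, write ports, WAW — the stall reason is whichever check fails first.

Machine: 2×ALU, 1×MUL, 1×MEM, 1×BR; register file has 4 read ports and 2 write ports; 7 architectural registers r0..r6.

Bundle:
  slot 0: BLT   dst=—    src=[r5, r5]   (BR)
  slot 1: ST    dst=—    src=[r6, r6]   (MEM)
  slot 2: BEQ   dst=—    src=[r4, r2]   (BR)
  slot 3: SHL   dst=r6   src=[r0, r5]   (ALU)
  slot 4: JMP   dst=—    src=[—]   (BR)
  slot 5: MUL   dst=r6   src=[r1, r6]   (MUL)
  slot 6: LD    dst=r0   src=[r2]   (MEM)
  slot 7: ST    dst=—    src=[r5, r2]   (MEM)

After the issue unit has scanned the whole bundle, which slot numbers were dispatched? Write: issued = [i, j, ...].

issued = [0, 1, 3]

(0) want 1×BR +1rd +0wr — yes → AL2|MU1|ME1|BR0|rd3|wr2
(1) want 1×MEM +1rd +0wr — yes → AL2|MU1|ME0|BR0|rd2|wr2
(2) want 1×BR +2rd +0wr — FU → AL2|MU1|ME0|BR0|rd2|wr2
(3) want 1×ALU +2rd +1wr — yes → AL1|MU1|ME0|BR0|rd0|wr1
(4) want 1×BR +0rd +0wr — FU → AL1|MU1|ME0|BR0|rd0|wr1
(5) want 1×MUL +2rd +1wr — RD_PORT → AL1|MU1|ME0|BR0|rd0|wr1
(6) want 1×MEM +1rd +1wr — FU → AL1|MU1|ME0|BR0|rd0|wr1
(7) want 1×MEM +2rd +0wr — FU → AL1|MU1|ME0|BR0|rd0|wr1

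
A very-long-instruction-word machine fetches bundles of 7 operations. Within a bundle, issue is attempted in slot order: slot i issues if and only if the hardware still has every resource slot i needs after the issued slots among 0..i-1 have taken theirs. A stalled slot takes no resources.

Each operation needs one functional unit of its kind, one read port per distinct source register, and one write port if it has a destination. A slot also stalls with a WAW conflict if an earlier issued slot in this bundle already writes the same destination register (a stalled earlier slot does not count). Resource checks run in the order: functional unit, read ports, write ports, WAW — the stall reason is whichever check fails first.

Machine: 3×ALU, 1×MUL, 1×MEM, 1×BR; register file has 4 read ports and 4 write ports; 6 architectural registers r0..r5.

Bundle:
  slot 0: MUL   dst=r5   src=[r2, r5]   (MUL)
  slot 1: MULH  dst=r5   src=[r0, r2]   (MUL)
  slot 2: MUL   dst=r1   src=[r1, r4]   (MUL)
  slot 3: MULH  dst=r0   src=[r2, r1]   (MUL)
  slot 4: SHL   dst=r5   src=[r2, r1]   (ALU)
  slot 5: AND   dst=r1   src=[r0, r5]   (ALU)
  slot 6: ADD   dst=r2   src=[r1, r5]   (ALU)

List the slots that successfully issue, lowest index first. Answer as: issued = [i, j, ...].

issued = [0, 5]

[0] MUL needs rd=2 wr=1: ok; after: ALU=3 MUL=0 MEM=1 BR=1, R=2, W=3
[1] MUL needs rd=2 wr=1: FU; after: ALU=3 MUL=0 MEM=1 BR=1, R=2, W=3
[2] MUL needs rd=2 wr=1: FU; after: ALU=3 MUL=0 MEM=1 BR=1, R=2, W=3
[3] MUL needs rd=2 wr=1: FU; after: ALU=3 MUL=0 MEM=1 BR=1, R=2, W=3
[4] ALU needs rd=2 wr=1: WAW; after: ALU=3 MUL=0 MEM=1 BR=1, R=2, W=3
[5] ALU needs rd=2 wr=1: ok; after: ALU=2 MUL=0 MEM=1 BR=1, R=0, W=2
[6] ALU needs rd=2 wr=1: RD_PORT; after: ALU=2 MUL=0 MEM=1 BR=1, R=0, W=2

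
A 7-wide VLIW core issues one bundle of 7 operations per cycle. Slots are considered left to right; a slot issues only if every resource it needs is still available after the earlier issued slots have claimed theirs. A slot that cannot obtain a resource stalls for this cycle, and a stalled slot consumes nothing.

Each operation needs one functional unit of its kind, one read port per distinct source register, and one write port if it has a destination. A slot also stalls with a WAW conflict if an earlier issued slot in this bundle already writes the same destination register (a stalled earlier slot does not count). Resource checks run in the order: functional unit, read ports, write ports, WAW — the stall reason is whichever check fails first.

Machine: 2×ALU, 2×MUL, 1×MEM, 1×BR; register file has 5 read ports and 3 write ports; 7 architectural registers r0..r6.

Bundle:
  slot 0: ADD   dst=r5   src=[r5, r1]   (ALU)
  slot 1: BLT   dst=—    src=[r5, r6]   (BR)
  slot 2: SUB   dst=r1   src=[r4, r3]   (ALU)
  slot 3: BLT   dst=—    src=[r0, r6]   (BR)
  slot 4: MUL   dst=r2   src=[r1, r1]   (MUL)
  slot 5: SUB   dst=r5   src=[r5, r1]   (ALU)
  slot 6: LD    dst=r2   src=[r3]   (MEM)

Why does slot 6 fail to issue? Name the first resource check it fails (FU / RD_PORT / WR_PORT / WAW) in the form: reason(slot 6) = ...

slot 0 (ALU): ISSUE — free A1,Mu2,Ld1,B1 rp3 wp2
slot 1 (BR): ISSUE — free A1,Mu2,Ld1,B0 rp1 wp2
slot 2 (ALU): stall RD_PORT — free A1,Mu2,Ld1,B0 rp1 wp2
slot 3 (BR): stall FU — free A1,Mu2,Ld1,B0 rp1 wp2
slot 4 (MUL): ISSUE — free A1,Mu1,Ld1,B0 rp0 wp1
slot 5 (ALU): stall RD_PORT — free A1,Mu1,Ld1,B0 rp0 wp1
slot 6 (MEM): stall RD_PORT — free A1,Mu1,Ld1,B0 rp0 wp1

reason(slot 6) = RD_PORT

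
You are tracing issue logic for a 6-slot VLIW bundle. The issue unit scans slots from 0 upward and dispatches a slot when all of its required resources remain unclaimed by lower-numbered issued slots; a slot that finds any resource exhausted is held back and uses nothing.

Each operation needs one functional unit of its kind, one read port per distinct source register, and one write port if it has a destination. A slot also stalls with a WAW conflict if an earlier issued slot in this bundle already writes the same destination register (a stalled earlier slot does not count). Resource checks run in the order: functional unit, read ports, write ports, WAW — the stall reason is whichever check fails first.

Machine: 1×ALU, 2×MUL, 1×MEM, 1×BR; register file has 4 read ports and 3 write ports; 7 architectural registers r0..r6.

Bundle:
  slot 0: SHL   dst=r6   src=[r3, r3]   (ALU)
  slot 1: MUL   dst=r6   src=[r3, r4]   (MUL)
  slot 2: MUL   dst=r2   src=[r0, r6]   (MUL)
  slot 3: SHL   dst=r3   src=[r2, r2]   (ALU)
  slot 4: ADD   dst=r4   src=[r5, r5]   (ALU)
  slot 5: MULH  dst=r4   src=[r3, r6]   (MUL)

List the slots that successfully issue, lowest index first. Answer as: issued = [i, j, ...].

issued = [0, 2]

#0 ALU src=r3,r3 dispatched  <A:0 Mu:2 Ld:1 B:1 rd:3 wr:2>
#1 MUL src=r3,r4 held:WAW  <A:0 Mu:2 Ld:1 B:1 rd:3 wr:2>
#2 MUL src=r0,r6 dispatched  <A:0 Mu:1 Ld:1 B:1 rd:1 wr:1>
#3 ALU src=r2,r2 held:FU  <A:0 Mu:1 Ld:1 B:1 rd:1 wr:1>
#4 ALU src=r5,r5 held:FU  <A:0 Mu:1 Ld:1 B:1 rd:1 wr:1>
#5 MUL src=r3,r6 held:RD_PORT  <A:0 Mu:1 Ld:1 B:1 rd:1 wr:1>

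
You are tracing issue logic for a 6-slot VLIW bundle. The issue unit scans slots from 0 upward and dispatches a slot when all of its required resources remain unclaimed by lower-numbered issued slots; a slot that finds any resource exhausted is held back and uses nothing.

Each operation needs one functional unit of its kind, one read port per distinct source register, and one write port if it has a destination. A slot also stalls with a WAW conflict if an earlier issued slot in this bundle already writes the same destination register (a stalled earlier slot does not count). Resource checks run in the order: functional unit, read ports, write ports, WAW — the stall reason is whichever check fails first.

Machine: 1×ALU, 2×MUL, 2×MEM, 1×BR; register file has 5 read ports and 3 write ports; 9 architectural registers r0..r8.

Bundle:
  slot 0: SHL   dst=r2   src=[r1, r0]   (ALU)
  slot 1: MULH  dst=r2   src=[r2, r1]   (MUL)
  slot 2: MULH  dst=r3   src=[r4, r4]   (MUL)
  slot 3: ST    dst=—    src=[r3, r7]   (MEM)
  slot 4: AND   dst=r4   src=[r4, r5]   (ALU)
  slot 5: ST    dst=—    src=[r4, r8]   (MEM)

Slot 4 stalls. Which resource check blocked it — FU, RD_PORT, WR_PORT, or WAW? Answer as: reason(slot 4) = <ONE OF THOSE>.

reason(slot 4) = FU

[0] ALU needs rd=2 wr=1: ok; after: ALU=0 MUL=2 MEM=2 BR=1, R=3, W=2
[1] MUL needs rd=2 wr=1: WAW; after: ALU=0 MUL=2 MEM=2 BR=1, R=3, W=2
[2] MUL needs rd=1 wr=1: ok; after: ALU=0 MUL=1 MEM=2 BR=1, R=2, W=1
[3] MEM needs rd=2 wr=0: ok; after: ALU=0 MUL=1 MEM=1 BR=1, R=0, W=1
[4] ALU needs rd=2 wr=1: FU; after: ALU=0 MUL=1 MEM=1 BR=1, R=0, W=1
[5] MEM needs rd=2 wr=0: RD_PORT; after: ALU=0 MUL=1 MEM=1 BR=1, R=0, W=1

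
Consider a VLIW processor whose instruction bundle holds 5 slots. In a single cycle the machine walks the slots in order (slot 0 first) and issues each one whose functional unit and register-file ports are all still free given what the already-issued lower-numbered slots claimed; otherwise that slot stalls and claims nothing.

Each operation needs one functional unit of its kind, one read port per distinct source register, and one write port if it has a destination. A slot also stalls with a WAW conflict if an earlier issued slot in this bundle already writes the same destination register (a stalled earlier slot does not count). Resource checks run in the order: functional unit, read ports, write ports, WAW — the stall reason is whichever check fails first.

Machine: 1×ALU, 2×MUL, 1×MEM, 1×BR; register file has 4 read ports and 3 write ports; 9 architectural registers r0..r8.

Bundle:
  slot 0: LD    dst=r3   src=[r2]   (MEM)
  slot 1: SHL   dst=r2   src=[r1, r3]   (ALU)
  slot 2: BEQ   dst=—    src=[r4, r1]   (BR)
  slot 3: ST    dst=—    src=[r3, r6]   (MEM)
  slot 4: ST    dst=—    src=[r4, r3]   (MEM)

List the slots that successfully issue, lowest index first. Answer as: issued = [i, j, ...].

issued = [0, 1]

(0) want 1×MEM +1rd +1wr — yes → AL1|MU2|ME0|BR1|rd3|wr2
(1) want 1×ALU +2rd +1wr — yes → AL0|MU2|ME0|BR1|rd1|wr1
(2) want 1×BR +2rd +0wr — RD_PORT → AL0|MU2|ME0|BR1|rd1|wr1
(3) want 1×MEM +2rd +0wr — FU → AL0|MU2|ME0|BR1|rd1|wr1
(4) want 1×MEM +2rd +0wr — FU → AL0|MU2|ME0|BR1|rd1|wr1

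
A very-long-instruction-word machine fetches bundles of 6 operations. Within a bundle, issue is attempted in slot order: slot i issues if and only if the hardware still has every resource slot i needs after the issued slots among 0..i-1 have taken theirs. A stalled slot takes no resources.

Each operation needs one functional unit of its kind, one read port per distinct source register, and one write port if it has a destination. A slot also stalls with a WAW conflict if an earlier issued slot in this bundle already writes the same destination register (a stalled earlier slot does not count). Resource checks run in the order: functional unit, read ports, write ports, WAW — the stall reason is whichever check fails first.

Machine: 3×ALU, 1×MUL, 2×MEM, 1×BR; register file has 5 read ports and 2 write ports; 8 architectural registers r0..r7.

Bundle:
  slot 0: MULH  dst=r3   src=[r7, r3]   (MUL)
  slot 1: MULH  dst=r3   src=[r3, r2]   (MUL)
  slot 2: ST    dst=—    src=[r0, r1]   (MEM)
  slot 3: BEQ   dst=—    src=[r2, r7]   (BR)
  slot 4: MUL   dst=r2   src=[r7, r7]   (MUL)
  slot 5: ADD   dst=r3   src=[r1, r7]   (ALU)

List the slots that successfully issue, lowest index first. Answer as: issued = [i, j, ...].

issued = [0, 2]

slot 0 (MUL): ISSUE — free A3,Mu0,Ld2,B1 rp3 wp1
slot 1 (MUL): stall FU — free A3,Mu0,Ld2,B1 rp3 wp1
slot 2 (MEM): ISSUE — free A3,Mu0,Ld1,B1 rp1 wp1
slot 3 (BR): stall RD_PORT — free A3,Mu0,Ld1,B1 rp1 wp1
slot 4 (MUL): stall FU — free A3,Mu0,Ld1,B1 rp1 wp1
slot 5 (ALU): stall RD_PORT — free A3,Mu0,Ld1,B1 rp1 wp1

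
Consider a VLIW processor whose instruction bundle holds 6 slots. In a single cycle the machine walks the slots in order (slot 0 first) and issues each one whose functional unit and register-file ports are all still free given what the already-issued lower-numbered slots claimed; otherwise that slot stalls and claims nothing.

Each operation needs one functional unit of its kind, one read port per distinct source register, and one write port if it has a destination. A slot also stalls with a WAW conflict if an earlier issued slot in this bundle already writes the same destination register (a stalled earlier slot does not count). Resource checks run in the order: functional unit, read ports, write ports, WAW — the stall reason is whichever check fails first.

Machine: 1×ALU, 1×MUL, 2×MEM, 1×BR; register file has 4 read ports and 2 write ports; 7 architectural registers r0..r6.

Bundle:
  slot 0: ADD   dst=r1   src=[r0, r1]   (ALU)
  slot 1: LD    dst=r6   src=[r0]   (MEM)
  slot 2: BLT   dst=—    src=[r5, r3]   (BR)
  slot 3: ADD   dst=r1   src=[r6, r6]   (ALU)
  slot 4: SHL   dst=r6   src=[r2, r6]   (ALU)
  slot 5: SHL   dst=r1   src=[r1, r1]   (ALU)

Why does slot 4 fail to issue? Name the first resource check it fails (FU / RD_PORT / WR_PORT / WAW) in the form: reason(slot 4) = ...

reason(slot 4) = FU

(0) want 1×ALU +2rd +1wr — yes → AL0|MU1|ME2|BR1|rd2|wr1
(1) want 1×MEM +1rd +1wr — yes → AL0|MU1|ME1|BR1|rd1|wr0
(2) want 1×BR +2rd +0wr — RD_PORT → AL0|MU1|ME1|BR1|rd1|wr0
(3) want 1×ALU +1rd +1wr — FU → AL0|MU1|ME1|BR1|rd1|wr0
(4) want 1×ALU +2rd +1wr — FU → AL0|MU1|ME1|BR1|rd1|wr0
(5) want 1×ALU +1rd +1wr — FU → AL0|MU1|ME1|BR1|rd1|wr0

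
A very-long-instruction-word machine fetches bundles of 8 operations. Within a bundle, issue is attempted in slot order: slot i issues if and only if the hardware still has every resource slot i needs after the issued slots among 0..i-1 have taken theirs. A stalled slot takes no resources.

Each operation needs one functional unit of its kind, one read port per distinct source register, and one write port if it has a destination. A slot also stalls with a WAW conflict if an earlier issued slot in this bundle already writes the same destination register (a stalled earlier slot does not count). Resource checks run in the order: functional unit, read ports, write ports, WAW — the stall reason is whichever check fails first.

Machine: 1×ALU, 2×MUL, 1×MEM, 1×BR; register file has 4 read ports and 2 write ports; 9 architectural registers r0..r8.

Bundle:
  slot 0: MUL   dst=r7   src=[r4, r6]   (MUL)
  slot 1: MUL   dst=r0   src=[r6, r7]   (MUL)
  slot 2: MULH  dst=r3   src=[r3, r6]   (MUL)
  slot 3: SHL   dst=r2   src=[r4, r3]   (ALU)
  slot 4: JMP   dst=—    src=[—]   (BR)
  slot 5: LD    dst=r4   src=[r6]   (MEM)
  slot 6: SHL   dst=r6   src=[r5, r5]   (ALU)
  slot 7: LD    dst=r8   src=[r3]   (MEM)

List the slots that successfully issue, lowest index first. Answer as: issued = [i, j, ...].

  0. MUL→r7 ⇒ go  {1A/1Mu/1Ld/1B | 2r 1w}
  1. MUL→r0 ⇒ go  {1A/0Mu/1Ld/1B | 0r 0w}
  2. MUL→r3 ⇒ no(FU)  {1A/0Mu/1Ld/1B | 0r 0w}
  3. ALU→r2 ⇒ no(RD_PORT)  {1A/0Mu/1Ld/1B | 0r 0w}
  4. BR ⇒ go  {1A/0Mu/1Ld/0B | 0r 0w}
  5. MEM→r4 ⇒ no(RD_PORT)  {1A/0Mu/1Ld/0B | 0r 0w}
  6. ALU→r6 ⇒ no(RD_PORT)  {1A/0Mu/1Ld/0B | 0r 0w}
  7. MEM→r8 ⇒ no(RD_PORT)  {1A/0Mu/1Ld/0B | 0r 0w}

issued = [0, 1, 4]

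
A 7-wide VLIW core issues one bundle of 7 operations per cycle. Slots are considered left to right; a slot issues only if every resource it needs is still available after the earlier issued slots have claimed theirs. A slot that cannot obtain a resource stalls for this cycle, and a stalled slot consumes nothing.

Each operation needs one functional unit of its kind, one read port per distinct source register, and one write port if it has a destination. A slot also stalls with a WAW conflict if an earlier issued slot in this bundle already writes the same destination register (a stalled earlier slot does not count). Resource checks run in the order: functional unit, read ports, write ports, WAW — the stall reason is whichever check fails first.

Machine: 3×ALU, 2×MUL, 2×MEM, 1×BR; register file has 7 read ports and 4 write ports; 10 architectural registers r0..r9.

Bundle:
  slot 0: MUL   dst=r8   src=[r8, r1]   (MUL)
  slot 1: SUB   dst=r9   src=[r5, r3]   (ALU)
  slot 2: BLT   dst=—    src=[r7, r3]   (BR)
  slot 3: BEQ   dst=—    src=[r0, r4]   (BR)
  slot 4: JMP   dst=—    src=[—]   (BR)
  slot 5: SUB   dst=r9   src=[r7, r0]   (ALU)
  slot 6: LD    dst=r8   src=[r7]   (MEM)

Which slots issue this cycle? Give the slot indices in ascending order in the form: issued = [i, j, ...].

[0] MUL needs rd=2 wr=1: ok; after: ALU=3 MUL=1 MEM=2 BR=1, R=5, W=3
[1] ALU needs rd=2 wr=1: ok; after: ALU=2 MUL=1 MEM=2 BR=1, R=3, W=2
[2] BR needs rd=2 wr=0: ok; after: ALU=2 MUL=1 MEM=2 BR=0, R=1, W=2
[3] BR needs rd=2 wr=0: FU; after: ALU=2 MUL=1 MEM=2 BR=0, R=1, W=2
[4] BR needs rd=0 wr=0: FU; after: ALU=2 MUL=1 MEM=2 BR=0, R=1, W=2
[5] ALU needs rd=2 wr=1: RD_PORT; after: ALU=2 MUL=1 MEM=2 BR=0, R=1, W=2
[6] MEM needs rd=1 wr=1: WAW; after: ALU=2 MUL=1 MEM=2 BR=0, R=1, W=2

issued = [0, 1, 2]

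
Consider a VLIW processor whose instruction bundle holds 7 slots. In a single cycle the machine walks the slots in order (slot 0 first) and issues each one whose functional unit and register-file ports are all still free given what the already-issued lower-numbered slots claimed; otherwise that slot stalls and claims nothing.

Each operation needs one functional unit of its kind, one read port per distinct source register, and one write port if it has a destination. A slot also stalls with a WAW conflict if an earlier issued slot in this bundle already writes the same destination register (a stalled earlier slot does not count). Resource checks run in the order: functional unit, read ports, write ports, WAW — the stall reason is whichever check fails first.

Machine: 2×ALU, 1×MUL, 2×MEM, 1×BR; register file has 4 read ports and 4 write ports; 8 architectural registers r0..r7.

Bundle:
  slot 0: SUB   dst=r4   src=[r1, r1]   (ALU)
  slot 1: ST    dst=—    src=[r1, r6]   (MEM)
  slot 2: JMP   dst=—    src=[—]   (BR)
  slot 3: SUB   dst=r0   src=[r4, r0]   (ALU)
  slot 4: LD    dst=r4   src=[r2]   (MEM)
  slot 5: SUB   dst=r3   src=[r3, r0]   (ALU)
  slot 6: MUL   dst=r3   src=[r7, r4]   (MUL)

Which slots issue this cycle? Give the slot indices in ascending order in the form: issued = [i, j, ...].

#0 ALU src=r1,r1 dispatched  <A:1 Mu:1 Ld:2 B:1 rd:3 wr:3>
#1 MEM src=r1,r6 dispatched  <A:1 Mu:1 Ld:1 B:1 rd:1 wr:3>
#2 BR src=- dispatched  <A:1 Mu:1 Ld:1 B:0 rd:1 wr:3>
#3 ALU src=r4,r0 held:RD_PORT  <A:1 Mu:1 Ld:1 B:0 rd:1 wr:3>
#4 MEM src=r2 held:WAW  <A:1 Mu:1 Ld:1 B:0 rd:1 wr:3>
#5 ALU src=r3,r0 held:RD_PORT  <A:1 Mu:1 Ld:1 B:0 rd:1 wr:3>
#6 MUL src=r7,r4 held:RD_PORT  <A:1 Mu:1 Ld:1 B:0 rd:1 wr:3>

issued = [0, 1, 2]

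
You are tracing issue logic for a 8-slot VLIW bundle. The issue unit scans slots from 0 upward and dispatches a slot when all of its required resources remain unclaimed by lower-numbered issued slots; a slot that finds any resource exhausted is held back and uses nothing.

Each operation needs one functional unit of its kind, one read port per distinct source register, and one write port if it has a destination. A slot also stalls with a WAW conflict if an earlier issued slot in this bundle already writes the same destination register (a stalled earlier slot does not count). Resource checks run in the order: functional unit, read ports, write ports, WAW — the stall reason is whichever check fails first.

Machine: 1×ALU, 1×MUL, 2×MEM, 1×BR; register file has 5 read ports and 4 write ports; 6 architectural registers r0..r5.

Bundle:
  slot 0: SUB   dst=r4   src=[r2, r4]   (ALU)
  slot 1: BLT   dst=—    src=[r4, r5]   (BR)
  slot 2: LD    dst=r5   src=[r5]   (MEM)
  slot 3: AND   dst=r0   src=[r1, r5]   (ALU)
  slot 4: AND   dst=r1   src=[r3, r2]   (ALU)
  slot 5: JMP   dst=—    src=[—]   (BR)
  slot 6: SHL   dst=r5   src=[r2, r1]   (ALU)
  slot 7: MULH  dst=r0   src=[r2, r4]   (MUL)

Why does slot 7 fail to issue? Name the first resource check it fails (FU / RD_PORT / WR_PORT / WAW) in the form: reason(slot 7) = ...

slot 0 (ALU): ISSUE — free A0,Mu1,Ld2,B1 rp3 wp3
slot 1 (BR): ISSUE — free A0,Mu1,Ld2,B0 rp1 wp3
slot 2 (MEM): ISSUE — free A0,Mu1,Ld1,B0 rp0 wp2
slot 3 (ALU): stall FU — free A0,Mu1,Ld1,B0 rp0 wp2
slot 4 (ALU): stall FU — free A0,Mu1,Ld1,B0 rp0 wp2
slot 5 (BR): stall FU — free A0,Mu1,Ld1,B0 rp0 wp2
slot 6 (ALU): stall FU — free A0,Mu1,Ld1,B0 rp0 wp2
slot 7 (MUL): stall RD_PORT — free A0,Mu1,Ld1,B0 rp0 wp2

reason(slot 7) = RD_PORT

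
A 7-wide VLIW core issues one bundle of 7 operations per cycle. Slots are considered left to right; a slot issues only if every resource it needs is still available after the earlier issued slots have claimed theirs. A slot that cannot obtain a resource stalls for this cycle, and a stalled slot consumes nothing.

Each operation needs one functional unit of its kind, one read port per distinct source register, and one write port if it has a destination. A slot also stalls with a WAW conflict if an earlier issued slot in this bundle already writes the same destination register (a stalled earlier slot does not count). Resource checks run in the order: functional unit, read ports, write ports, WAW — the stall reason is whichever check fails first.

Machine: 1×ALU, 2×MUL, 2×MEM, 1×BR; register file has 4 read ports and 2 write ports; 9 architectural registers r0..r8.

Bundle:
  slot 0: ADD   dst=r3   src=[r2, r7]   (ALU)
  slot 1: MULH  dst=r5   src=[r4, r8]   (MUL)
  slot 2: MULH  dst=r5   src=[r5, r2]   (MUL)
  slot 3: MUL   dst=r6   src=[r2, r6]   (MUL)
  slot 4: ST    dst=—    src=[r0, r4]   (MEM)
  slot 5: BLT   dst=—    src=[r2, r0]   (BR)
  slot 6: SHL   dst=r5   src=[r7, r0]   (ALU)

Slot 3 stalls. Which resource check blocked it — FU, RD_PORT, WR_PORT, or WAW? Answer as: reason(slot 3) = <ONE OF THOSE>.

#0 ALU src=r2,r7 dispatched  <A:0 Mu:2 Ld:2 B:1 rd:2 wr:1>
#1 MUL src=r4,r8 dispatched  <A:0 Mu:1 Ld:2 B:1 rd:0 wr:0>
#2 MUL src=r5,r2 held:RD_PORT  <A:0 Mu:1 Ld:2 B:1 rd:0 wr:0>
#3 MUL src=r2,r6 held:RD_PORT  <A:0 Mu:1 Ld:2 B:1 rd:0 wr:0>
#4 MEM src=r0,r4 held:RD_PORT  <A:0 Mu:1 Ld:2 B:1 rd:0 wr:0>
#5 BR src=r2,r0 held:RD_PORT  <A:0 Mu:1 Ld:2 B:1 rd:0 wr:0>
#6 ALU src=r7,r0 held:FU  <A:0 Mu:1 Ld:2 B:1 rd:0 wr:0>

reason(slot 3) = RD_PORT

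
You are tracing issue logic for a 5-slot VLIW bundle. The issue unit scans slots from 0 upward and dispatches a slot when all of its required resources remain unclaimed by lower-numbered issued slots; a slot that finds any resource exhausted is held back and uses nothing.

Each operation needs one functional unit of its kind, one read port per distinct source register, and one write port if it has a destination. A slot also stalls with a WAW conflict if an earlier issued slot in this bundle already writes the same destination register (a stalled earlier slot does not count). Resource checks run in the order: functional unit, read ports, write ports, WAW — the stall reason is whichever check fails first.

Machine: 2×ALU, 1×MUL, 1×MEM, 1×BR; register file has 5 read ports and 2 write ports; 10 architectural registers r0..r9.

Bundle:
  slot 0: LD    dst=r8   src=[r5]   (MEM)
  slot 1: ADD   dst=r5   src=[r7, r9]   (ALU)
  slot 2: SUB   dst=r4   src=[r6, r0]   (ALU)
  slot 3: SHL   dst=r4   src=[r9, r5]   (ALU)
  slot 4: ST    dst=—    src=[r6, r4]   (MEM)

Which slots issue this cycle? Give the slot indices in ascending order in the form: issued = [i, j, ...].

slot 0 (MEM): ISSUE — free A2,Mu1,Ld0,B1 rp4 wp1
slot 1 (ALU): ISSUE — free A1,Mu1,Ld0,B1 rp2 wp0
slot 2 (ALU): stall WR_PORT — free A1,Mu1,Ld0,B1 rp2 wp0
slot 3 (ALU): stall WR_PORT — free A1,Mu1,Ld0,B1 rp2 wp0
slot 4 (MEM): stall FU — free A1,Mu1,Ld0,B1 rp2 wp0

issued = [0, 1]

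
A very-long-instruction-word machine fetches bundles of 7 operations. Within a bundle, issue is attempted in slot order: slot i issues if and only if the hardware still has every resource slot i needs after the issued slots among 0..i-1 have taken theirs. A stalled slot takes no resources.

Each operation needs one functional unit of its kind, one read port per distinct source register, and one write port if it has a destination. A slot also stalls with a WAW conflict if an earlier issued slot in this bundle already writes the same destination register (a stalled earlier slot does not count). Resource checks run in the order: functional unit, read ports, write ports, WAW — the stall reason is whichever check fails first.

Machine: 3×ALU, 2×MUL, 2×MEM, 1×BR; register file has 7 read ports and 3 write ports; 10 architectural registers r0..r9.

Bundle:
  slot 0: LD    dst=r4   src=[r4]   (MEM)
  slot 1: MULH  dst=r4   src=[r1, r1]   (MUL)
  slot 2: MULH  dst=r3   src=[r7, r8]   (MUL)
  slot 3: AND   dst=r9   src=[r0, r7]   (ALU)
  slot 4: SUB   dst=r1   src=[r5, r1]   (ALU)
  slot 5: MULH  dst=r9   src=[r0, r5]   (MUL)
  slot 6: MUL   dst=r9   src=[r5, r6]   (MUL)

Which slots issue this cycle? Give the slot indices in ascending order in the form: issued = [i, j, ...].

#0 MEM src=r4 dispatched  <A:3 Mu:2 Ld:1 B:1 rd:6 wr:2>
#1 MUL src=r1,r1 held:WAW  <A:3 Mu:2 Ld:1 B:1 rd:6 wr:2>
#2 MUL src=r7,r8 dispatched  <A:3 Mu:1 Ld:1 B:1 rd:4 wr:1>
#3 ALU src=r0,r7 dispatched  <A:2 Mu:1 Ld:1 B:1 rd:2 wr:0>
#4 ALU src=r5,r1 held:WR_PORT  <A:2 Mu:1 Ld:1 B:1 rd:2 wr:0>
#5 MUL src=r0,r5 held:WR_PORT  <A:2 Mu:1 Ld:1 B:1 rd:2 wr:0>
#6 MUL src=r5,r6 held:WR_PORT  <A:2 Mu:1 Ld:1 B:1 rd:2 wr:0>

issued = [0, 2, 3]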